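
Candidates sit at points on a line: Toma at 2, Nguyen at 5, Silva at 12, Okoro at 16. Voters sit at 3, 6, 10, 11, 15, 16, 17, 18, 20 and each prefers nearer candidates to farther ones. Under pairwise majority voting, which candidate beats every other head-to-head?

With single-peaked preferences on a line, the Condorcet winner is the candidate closest to the median voter.
The median voter (position 15) is closest to Okoro at 16.
Check: Okoro vs Nguyen — voters closer to Okoro: 6 of 9.

Okoro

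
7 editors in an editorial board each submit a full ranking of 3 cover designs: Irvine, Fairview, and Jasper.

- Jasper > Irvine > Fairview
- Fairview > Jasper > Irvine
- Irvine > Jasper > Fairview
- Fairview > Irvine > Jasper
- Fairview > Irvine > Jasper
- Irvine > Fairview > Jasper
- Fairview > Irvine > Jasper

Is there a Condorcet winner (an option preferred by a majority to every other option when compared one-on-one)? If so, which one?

Fairview

Head-to-head results (7 voters total):
Irvine vs Fairview: Fairview wins 4–3.
Irvine vs Jasper: Irvine wins 5–2.
Fairview vs Jasper: Fairview wins 5–2.
Fairview beats each rival — Irvine (4–3), Jasper (5–2) — so Fairview is the Condorcet winner.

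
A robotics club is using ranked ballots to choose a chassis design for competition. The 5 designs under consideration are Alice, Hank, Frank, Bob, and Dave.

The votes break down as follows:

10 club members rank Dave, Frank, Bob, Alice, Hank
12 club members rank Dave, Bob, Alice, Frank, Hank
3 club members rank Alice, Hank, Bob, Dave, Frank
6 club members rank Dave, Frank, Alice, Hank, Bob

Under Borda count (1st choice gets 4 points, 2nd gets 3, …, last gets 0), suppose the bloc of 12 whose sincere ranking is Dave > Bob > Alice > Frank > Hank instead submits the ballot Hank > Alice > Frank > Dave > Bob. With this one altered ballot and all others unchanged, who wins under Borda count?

Borda totals with the altered ballot: Alice 70, Hank 63, Frank 72, Bob 26, Dave 79.
The winner is unchanged: still Dave.

Dave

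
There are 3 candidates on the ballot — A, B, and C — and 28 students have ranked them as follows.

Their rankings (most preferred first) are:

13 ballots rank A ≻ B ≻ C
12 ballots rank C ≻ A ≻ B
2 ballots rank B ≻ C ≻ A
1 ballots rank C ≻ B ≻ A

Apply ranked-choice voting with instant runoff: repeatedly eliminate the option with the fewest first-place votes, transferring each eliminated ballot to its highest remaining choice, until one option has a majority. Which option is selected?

C

Round 1: A 13, C 13, B 2. B has the fewest and is eliminated.
Round 2: C 15, A 13. C has a majority.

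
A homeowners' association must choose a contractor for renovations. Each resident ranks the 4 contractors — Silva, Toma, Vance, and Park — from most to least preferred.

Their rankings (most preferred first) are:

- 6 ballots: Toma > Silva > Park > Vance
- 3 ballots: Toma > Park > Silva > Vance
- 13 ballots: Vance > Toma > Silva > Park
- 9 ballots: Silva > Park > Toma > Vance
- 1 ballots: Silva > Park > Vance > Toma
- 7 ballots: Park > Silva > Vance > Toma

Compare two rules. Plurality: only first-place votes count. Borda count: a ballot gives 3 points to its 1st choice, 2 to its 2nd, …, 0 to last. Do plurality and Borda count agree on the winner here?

Plurality first-place counts: Silva 10, Toma 9, Vance 13, Park 7 → Vance.
Borda totals: Silva 72, Toma 62, Vance 47, Park 53 → Silva.
The two rules disagree: plurality picks Vance, Borda picks Silva.

No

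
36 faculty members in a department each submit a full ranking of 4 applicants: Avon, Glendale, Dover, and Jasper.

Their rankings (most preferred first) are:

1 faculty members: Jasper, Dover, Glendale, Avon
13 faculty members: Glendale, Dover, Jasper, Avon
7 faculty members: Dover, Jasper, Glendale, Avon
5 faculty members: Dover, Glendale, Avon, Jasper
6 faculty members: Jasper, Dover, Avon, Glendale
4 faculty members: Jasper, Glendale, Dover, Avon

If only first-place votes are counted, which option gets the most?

First-place vote totals:
  Avon: 0
  Glendale: 13
  Dover: 12
  Jasper: 11
Glendale has the most first-place votes.

Glendale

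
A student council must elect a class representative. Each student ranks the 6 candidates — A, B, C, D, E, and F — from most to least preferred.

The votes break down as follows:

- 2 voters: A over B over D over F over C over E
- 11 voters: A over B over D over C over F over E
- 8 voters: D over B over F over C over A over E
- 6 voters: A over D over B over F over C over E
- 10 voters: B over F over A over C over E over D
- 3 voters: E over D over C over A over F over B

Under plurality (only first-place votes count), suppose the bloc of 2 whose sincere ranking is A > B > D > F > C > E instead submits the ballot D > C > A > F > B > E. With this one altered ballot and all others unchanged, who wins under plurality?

A

First-place totals with the altered ballot: A 17, B 10, C 0, D 10, E 3, F 0.
The winner is unchanged: still A.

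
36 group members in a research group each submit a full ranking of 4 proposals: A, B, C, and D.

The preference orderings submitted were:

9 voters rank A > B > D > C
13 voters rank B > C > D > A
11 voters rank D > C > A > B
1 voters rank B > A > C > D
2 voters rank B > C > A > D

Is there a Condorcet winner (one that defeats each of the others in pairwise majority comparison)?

No

Head-to-head results (36 voters total):
A vs B: A wins 20–16.
A vs C: C wins 26–10.
A vs D: D wins 24–12.
B vs C: B wins 25–11.
B vs D: B wins 25–11.
C vs D: D wins 20–16.
No candidate beats all others: A beats B beats C beats A, a majority cycle.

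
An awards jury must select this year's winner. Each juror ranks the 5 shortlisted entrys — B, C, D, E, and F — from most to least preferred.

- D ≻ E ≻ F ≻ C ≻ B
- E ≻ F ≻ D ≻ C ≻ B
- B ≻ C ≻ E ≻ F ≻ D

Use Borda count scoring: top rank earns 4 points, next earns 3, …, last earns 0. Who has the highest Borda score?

E

Borda scores:
  B: 0 + 0 + 4 = 4
  C: 1 + 1 + 3 = 5
  D: 4 + 2 + 0 = 6
  E: 3 + 4 + 2 = 9
  F: 2 + 3 + 1 = 6
E has the highest total.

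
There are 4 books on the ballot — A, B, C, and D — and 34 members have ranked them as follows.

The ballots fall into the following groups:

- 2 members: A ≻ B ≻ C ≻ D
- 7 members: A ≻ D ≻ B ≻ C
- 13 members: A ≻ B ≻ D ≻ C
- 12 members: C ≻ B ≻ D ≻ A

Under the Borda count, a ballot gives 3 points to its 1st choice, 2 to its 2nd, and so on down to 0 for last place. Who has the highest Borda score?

A

Borda scores:
  A: 2·3 + 7·3 + 13·3 + 12·0 = 66
  B: 2·2 + 7·1 + 13·2 + 12·2 = 61
  C: 2·1 + 7·0 + 13·0 + 12·3 = 38
  D: 2·0 + 7·2 + 13·1 + 12·1 = 39
A has the highest total.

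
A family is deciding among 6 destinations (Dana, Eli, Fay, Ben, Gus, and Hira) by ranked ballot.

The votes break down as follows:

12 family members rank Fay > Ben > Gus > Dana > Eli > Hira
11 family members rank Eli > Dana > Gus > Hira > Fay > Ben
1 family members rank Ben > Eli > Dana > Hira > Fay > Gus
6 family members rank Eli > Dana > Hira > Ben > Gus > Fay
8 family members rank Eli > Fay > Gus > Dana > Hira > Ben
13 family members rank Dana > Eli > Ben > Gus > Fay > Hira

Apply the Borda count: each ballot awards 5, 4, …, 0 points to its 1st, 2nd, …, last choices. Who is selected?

Borda scores:
  Dana: 12·2 + 11·4 + 3 + 6·4 + 8·2 + 13·5 = 176
  Eli: 12·1 + 11·5 + 4 + 6·5 + 8·5 + 13·4 = 193
  Fay: 12·5 + 11·1 + 1 + 6·0 + 8·4 + 13·1 = 117
  Ben: 12·4 + 11·0 + 5 + 6·2 + 8·0 + 13·3 = 104
  Gus: 12·3 + 11·3 + 0 + 6·1 + 8·3 + 13·2 = 125
  Hira: 12·0 + 11·2 + 2 + 6·3 + 8·1 + 13·0 = 50
Eli has the highest total.

Eli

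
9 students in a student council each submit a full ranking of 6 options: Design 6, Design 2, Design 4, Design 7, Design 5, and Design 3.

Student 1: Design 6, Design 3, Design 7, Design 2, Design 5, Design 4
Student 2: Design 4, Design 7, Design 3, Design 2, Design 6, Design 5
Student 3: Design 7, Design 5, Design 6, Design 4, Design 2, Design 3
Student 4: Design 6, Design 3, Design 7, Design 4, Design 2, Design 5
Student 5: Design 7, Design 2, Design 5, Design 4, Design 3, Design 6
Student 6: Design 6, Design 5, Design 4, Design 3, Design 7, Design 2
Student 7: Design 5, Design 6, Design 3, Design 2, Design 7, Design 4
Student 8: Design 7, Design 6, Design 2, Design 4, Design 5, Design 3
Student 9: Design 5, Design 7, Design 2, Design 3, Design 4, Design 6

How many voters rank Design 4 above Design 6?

3

Ballots ranking Design 4 above Design 6: 3.
Ballots ranking Design 6 above Design 4: 6.
So 3 of 9 voters prefer Design 4 to Design 6.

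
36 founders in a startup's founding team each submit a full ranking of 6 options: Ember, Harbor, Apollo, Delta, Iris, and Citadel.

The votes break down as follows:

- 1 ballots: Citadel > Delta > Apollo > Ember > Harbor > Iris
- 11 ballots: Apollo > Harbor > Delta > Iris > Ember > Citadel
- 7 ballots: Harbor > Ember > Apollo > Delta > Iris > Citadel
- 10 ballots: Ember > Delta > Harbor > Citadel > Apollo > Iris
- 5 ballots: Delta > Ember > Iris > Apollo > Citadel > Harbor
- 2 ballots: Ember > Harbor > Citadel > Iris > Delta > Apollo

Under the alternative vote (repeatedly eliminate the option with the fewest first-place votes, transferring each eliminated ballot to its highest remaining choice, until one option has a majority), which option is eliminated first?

Iris

Round 1: Ember 12, Apollo 11, Harbor 7, Delta 5, Citadel 1, Iris 0. Iris has the fewest and is eliminated.
Round 2: Ember 12, Apollo 11, Harbor 7, Delta 5, Citadel 1. Citadel has the fewest and is eliminated.
Round 3: Ember 12, Apollo 11, Harbor 7, Delta 6. Delta has the fewest and is eliminated.
Round 4: Ember 17, Apollo 12, Harbor 7. Harbor has the fewest and is eliminated.
Round 5: Ember 24, Apollo 12. Ember has a majority.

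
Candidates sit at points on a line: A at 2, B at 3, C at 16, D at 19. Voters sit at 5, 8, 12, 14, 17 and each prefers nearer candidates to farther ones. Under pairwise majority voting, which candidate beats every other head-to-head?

With single-peaked preferences on a line, the Condorcet winner is the candidate closest to the median voter.
The median voter (position 12) is closest to C at 16.
Check: C vs A — voters closer to C: 3 of 5.

C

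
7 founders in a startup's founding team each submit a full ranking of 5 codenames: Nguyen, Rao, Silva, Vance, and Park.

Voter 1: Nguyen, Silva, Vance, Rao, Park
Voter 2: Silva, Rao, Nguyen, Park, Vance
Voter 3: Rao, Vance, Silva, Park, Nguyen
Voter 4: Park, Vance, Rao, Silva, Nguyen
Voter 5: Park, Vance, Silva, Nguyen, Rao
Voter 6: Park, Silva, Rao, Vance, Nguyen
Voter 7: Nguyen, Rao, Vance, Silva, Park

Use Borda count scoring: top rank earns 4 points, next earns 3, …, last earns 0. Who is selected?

Silva

Borda scores:
  Nguyen: 4 + 2 + 0 + 0 + 1 + 0 + 4 = 11
  Rao: 1 + 3 + 4 + 2 + 0 + 2 + 3 = 15
  Silva: 3 + 4 + 2 + 1 + 2 + 3 + 1 = 16
  Vance: 2 + 0 + 3 + 3 + 3 + 1 + 2 = 14
  Park: 0 + 1 + 1 + 4 + 4 + 4 + 0 = 14
Silva has the highest total.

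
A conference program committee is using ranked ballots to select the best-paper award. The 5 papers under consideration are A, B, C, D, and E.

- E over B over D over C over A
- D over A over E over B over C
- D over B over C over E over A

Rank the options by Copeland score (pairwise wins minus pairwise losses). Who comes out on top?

Pairwise results:
  A vs B: B wins 2–1.
  A vs C: C wins 2–1.
  A vs D: D wins 3–0.
  A vs E: E wins 2–1.
  B vs C: B wins 3–0.
  B vs D: D wins 2–1.
  B vs E: E wins 2–1.
  C vs D: D wins 3–0.
  C vs E: E wins 2–1.
  D vs E: D wins 2–1.
Copeland scores (wins − losses):
  A: 0 − 4 = -4
  B: 2 − 2 = 0
  C: 1 − 3 = -2
  D: 4 − 0 = 4
  E: 3 − 1 = 2
D has the best Copeland score.

D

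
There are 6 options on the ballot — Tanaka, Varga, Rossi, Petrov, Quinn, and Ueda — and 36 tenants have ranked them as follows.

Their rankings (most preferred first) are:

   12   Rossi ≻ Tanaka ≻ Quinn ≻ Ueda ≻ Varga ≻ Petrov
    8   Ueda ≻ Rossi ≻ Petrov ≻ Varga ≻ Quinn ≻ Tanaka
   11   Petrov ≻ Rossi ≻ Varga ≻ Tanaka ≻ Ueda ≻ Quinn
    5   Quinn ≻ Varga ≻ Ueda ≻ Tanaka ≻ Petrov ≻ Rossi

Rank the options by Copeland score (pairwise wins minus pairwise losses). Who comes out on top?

Rossi

Pairwise results:
  Tanaka vs Varga: Varga wins 24–12.
  Tanaka vs Rossi: Rossi wins 31–5.
  Tanaka vs Petrov: Petrov wins 19–17.
  Tanaka vs Quinn: Tanaka wins 23–13.
  Tanaka vs Ueda: Tanaka wins 23–13.
  Varga vs Rossi: Rossi wins 31–5.
  Varga vs Petrov: Petrov wins 19–17.
  Varga vs Quinn: Varga wins 19–17.
  Varga vs Ueda: Ueda wins 20–16.
  Rossi vs Petrov: Rossi wins 20–16.
  Rossi vs Quinn: Rossi wins 31–5.
  Rossi vs Ueda: Rossi wins 23–13.
  Petrov vs Quinn: Petrov wins 19–17.
  Petrov vs Ueda: Ueda wins 25–11.
  Quinn vs Ueda: Ueda wins 19–17.
Copeland scores (wins − losses):
  Tanaka: 2 − 3 = -1
  Varga: 2 − 3 = -1
  Rossi: 5 − 0 = 5
  Petrov: 3 − 2 = 1
  Quinn: 0 − 5 = -5
  Ueda: 3 − 2 = 1
Rossi has the best Copeland score.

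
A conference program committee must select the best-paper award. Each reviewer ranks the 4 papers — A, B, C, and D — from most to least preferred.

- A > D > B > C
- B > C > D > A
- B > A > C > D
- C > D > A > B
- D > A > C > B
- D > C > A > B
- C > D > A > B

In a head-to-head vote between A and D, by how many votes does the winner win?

3

Ballots ranking A above D: 2.
Ballots ranking D above A: 5.
D wins 5–2, a margin of 3.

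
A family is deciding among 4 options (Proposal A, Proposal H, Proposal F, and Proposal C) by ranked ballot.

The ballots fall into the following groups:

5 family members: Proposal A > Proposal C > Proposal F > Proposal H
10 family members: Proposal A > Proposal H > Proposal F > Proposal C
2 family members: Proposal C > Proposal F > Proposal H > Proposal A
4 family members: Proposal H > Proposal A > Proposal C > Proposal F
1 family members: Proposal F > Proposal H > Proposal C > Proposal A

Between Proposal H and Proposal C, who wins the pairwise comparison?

Proposal H

Ballots ranking Proposal H above Proposal C: 10+4+1 = 15.
Ballots ranking Proposal C above Proposal H: 5+2 = 7.
Proposal H wins the head-to-head, 15–7.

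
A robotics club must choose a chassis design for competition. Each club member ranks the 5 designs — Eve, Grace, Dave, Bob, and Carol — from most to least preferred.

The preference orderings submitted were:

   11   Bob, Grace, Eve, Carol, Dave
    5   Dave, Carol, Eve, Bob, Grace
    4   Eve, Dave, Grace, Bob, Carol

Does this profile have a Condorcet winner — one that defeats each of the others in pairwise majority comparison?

Head-to-head results (20 voters total):
Eve vs Grace: Grace wins 11–9.
Eve vs Dave: Eve wins 15–5.
Eve vs Bob: Bob wins 11–9.
Eve vs Carol: Eve wins 15–5.
Grace vs Dave: Grace wins 11–9.
Grace vs Bob: Bob wins 16–4.
Grace vs Carol: Grace wins 15–5.
Dave vs Bob: Bob wins 11–9.
Dave vs Carol: Carol wins 11–9.
Bob vs Carol: Bob wins 15–5.
Bob beats each rival — Eve (11–9), Grace (16–4), Dave (11–9), Carol (15–5) — so Bob is the Condorcet winner.

Yes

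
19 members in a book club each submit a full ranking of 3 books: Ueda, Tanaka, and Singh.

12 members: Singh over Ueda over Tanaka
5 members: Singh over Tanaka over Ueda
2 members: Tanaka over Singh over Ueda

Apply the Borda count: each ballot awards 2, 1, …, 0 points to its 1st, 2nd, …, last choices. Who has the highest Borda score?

Singh

Borda scores:
  Ueda: 12·1 + 5·0 + 2·0 = 12
  Tanaka: 12·0 + 5·1 + 2·2 = 9
  Singh: 12·2 + 5·2 + 2·1 = 36
Singh has the highest total.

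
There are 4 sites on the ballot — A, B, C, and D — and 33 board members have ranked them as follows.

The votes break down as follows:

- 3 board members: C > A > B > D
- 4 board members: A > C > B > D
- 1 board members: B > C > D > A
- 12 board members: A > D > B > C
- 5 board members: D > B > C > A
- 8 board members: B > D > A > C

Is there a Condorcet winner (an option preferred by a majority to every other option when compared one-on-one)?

Head-to-head results (33 voters total):
A vs B: A wins 19–14.
A vs C: A wins 24–9.
A vs D: A wins 19–14.
B vs C: B wins 26–7.
B vs D: D wins 17–16.
C vs D: D wins 25–8.
A beats each rival — B (19–14), C (24–9), D (19–14) — so A is the Condorcet winner.

Yes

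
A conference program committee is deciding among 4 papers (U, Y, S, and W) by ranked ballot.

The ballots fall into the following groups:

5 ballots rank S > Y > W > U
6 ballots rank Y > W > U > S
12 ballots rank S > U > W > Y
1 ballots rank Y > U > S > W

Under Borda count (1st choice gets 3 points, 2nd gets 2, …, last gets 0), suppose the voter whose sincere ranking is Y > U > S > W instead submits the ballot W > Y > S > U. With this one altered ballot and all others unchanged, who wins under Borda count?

Borda totals with the altered ballot: U 30, Y 30, S 52, W 32.
The winner is unchanged: still S.

S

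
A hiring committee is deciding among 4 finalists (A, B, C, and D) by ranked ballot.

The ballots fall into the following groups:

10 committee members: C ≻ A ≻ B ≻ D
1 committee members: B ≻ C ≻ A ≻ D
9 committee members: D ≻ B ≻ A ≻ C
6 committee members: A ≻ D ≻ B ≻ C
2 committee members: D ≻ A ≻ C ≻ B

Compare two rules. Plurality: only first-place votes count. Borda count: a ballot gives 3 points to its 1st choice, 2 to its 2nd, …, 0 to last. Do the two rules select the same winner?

No

Plurality first-place counts: A 6, B 1, C 10, D 11 → D.
Borda totals: A 52, B 37, C 34, D 45 → A.
The two rules disagree: plurality picks D, Borda picks A.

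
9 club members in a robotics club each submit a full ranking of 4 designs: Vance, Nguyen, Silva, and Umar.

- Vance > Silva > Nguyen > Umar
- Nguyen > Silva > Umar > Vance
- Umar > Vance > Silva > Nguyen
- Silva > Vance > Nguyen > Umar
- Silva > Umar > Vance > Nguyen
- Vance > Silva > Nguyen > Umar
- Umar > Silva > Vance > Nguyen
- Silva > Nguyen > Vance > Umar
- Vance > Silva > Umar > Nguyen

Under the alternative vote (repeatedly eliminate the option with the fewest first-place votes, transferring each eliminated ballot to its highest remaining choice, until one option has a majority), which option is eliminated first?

Nguyen

Round 1: Vance 3, Silva 3, Umar 2, Nguyen 1. Nguyen has the fewest and is eliminated.
Round 2: Silva 4, Vance 3, Umar 2. Umar has the fewest and is eliminated.
Round 3: Silva 5, Vance 4. Silva has a majority.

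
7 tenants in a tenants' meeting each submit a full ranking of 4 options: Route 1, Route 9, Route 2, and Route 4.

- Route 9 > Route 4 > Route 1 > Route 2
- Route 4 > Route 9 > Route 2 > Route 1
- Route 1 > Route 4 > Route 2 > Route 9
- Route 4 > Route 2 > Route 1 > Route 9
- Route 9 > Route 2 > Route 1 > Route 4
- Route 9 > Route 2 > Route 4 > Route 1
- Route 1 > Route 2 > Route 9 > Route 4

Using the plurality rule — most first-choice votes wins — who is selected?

First-place vote totals:
  Route 1: 2
  Route 9: 3
  Route 2: 0
  Route 4: 2
Route 9 has the most first-place votes.

Route 9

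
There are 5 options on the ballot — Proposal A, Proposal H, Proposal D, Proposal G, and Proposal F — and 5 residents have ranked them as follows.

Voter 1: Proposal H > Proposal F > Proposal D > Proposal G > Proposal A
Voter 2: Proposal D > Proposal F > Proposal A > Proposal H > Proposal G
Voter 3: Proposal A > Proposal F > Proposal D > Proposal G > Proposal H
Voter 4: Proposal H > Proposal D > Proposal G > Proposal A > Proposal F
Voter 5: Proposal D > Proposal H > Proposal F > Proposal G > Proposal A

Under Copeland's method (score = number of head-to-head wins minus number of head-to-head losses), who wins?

Pairwise results:
  Proposal A vs Proposal H: Proposal H wins 3–2.
  Proposal A vs Proposal D: Proposal D wins 4–1.
  Proposal A vs Proposal G: Proposal G wins 3–2.
  Proposal A vs Proposal F: Proposal F wins 3–2.
  Proposal H vs Proposal D: Proposal D wins 3–2.
  Proposal H vs Proposal G: Proposal H wins 4–1.
  Proposal H vs Proposal F: Proposal H wins 3–2.
  Proposal D vs Proposal G: Proposal D wins 5–0.
  Proposal D vs Proposal F: Proposal D wins 3–2.
  Proposal G vs Proposal F: Proposal F wins 4–1.
Copeland scores (wins − losses):
  Proposal A: 0 − 4 = -4
  Proposal H: 3 − 1 = 2
  Proposal D: 4 − 0 = 4
  Proposal G: 1 − 3 = -2
  Proposal F: 2 − 2 = 0
Proposal D has the best Copeland score.

Proposal D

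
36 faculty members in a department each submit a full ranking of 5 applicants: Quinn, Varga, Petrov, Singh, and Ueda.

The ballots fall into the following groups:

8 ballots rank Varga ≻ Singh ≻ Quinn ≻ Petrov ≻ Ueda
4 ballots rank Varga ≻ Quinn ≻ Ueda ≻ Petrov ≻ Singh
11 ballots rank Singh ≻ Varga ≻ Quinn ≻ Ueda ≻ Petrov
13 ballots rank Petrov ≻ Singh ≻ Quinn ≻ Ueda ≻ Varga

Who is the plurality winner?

First-place vote totals:
  Quinn: 0
  Varga: 12
  Petrov: 13
  Singh: 11
  Ueda: 0
Petrov has the most first-place votes.

Petrov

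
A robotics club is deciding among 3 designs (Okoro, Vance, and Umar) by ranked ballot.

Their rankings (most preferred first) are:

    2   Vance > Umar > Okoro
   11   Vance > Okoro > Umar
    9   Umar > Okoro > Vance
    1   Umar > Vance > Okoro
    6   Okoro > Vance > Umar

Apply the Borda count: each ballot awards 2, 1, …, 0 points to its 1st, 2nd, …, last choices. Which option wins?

Vance

Borda scores:
  Okoro: 2·0 + 11·1 + 9·1 + 0 + 6·2 = 32
  Vance: 2·2 + 11·2 + 9·0 + 1 + 6·1 = 33
  Umar: 2·1 + 11·0 + 9·2 + 2 + 6·0 = 22
Vance has the highest total.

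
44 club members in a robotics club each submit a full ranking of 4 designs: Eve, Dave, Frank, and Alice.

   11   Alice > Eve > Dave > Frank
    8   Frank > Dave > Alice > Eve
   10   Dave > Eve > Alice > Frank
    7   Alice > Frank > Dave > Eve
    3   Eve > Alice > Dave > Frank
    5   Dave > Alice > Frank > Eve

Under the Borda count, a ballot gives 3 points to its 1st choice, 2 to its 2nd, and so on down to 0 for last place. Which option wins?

Borda scores:
  Eve: 11·2 + 8·0 + 10·2 + 7·0 + 3·3 + 5·0 = 51
  Dave: 11·1 + 8·2 + 10·3 + 7·1 + 3·1 + 5·3 = 82
  Frank: 11·0 + 8·3 + 10·0 + 7·2 + 3·0 + 5·1 = 43
  Alice: 11·3 + 8·1 + 10·1 + 7·3 + 3·2 + 5·2 = 88
Alice has the highest total.

Alice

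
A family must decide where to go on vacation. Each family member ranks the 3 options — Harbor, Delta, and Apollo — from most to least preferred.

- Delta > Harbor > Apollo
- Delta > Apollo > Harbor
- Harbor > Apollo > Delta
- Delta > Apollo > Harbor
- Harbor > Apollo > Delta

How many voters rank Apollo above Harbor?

Ballots ranking Apollo above Harbor: 2.
Ballots ranking Harbor above Apollo: 3.
So 2 of 5 voters prefer Apollo to Harbor.

2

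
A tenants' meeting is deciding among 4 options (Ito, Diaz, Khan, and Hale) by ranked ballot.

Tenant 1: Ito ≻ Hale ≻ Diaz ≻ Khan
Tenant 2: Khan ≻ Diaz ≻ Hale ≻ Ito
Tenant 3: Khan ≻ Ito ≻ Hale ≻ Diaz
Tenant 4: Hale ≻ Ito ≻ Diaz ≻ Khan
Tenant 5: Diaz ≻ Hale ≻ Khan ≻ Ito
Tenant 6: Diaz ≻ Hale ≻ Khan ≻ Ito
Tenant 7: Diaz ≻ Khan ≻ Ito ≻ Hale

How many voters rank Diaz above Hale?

4

Ballots ranking Diaz above Hale: 4.
Ballots ranking Hale above Diaz: 3.
So 4 of 7 voters prefer Diaz to Hale.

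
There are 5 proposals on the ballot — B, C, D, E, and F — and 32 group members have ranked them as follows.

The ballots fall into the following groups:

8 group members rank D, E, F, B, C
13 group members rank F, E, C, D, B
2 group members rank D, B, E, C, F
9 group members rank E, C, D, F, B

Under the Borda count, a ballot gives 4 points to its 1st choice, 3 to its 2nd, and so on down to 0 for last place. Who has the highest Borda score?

E

Borda scores:
  B: 8·1 + 13·0 + 2·3 + 9·0 = 14
  C: 8·0 + 13·2 + 2·1 + 9·3 = 55
  D: 8·4 + 13·1 + 2·4 + 9·2 = 71
  E: 8·3 + 13·3 + 2·2 + 9·4 = 103
  F: 8·2 + 13·4 + 2·0 + 9·1 = 77
E has the highest total.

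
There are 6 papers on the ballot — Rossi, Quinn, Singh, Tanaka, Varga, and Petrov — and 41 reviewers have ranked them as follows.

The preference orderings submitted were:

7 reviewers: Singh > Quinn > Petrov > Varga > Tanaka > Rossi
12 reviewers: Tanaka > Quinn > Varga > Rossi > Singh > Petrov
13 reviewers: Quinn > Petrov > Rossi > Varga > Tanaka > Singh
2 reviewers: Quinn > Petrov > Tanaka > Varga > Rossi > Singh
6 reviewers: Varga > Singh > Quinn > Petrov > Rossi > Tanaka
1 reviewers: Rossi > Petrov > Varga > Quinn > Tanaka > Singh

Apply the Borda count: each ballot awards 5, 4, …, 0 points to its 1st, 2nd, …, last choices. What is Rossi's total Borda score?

76

Borda scores:
  Rossi: 7·0 + 12·2 + 13·3 + 2·1 + 6·1 + 5 = 76
  Quinn: 7·4 + 12·4 + 13·5 + 2·5 + 6·3 + 2 = 171
  Singh: 7·5 + 12·1 + 13·0 + 2·0 + 6·4 + 0 = 71
  Tanaka: 7·1 + 12·5 + 13·1 + 2·3 + 6·0 + 1 = 87
  Varga: 7·2 + 12·3 + 13·2 + 2·2 + 6·5 + 3 = 113
  Petrov: 7·3 + 12·0 + 13·4 + 2·4 + 6·2 + 4 = 97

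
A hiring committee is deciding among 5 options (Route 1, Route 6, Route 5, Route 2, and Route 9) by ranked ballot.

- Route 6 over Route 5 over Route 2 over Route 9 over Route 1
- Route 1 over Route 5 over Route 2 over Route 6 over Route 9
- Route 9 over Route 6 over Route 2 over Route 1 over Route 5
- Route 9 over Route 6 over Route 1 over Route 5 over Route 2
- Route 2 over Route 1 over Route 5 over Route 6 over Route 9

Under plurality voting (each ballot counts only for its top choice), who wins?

First-place vote totals:
  Route 1: 1
  Route 6: 1
  Route 5: 0
  Route 2: 1
  Route 9: 2
Route 9 has the most first-place votes.

Route 9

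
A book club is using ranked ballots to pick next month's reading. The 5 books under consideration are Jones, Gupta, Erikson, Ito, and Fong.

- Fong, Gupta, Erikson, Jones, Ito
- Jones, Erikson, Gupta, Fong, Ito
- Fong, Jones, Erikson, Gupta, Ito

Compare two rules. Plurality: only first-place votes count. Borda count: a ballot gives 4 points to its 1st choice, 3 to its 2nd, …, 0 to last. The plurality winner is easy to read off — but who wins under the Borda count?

Fong

Plurality first-place counts: Jones 1, Gupta 0, Erikson 0, Ito 0, Fong 2 → Fong.
Borda totals: Jones 8, Gupta 6, Erikson 7, Ito 0, Fong 9 → Fong.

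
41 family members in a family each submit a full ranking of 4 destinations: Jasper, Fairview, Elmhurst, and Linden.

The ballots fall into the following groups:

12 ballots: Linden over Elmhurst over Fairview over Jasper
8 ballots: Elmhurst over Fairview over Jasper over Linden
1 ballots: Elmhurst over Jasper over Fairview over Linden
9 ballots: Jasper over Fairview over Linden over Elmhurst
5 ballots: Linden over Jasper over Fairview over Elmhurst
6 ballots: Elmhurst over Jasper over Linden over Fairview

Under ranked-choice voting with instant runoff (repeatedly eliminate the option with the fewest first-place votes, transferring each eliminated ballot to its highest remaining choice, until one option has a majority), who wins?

Round 1: Linden 17, Elmhurst 15, Jasper 9, Fairview 0. Fairview has the fewest and is eliminated.
Round 2: Linden 17, Elmhurst 15, Jasper 9. Jasper has the fewest and is eliminated.
Round 3: Linden 26, Elmhurst 15. Linden has a majority.

Linden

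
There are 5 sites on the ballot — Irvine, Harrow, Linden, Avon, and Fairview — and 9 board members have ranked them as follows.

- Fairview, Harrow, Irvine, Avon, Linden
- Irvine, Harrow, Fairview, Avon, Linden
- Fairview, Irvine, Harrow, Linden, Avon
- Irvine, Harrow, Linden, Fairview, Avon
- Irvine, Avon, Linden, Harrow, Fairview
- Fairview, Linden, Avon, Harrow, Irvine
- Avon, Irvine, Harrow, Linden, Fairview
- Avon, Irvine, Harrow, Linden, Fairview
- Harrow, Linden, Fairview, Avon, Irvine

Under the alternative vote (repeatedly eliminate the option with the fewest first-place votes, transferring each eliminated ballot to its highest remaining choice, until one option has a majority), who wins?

Irvine

Round 1: Irvine 3, Fairview 3, Avon 2, Harrow 1, Linden 0. Linden has the fewest and is eliminated.
Round 2: Irvine 3, Fairview 3, Avon 2, Harrow 1. Harrow has the fewest and is eliminated.
Round 3: Fairview 4, Irvine 3, Avon 2. Avon has the fewest and is eliminated.
Round 4: Irvine 5, Fairview 4. Irvine has a majority.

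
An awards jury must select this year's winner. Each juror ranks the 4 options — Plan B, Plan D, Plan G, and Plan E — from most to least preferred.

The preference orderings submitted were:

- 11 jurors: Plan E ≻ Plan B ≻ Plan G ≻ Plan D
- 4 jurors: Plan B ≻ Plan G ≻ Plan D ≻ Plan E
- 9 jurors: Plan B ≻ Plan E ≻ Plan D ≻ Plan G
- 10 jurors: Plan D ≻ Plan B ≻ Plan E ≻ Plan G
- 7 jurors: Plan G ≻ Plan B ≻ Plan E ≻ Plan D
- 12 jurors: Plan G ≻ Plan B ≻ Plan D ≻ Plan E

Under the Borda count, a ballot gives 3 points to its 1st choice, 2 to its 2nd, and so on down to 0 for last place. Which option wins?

Plan B

Borda scores:
  Plan B: 11·2 + 4·3 + 9·3 + 10·2 + 7·2 + 12·2 = 119
  Plan D: 11·0 + 4·1 + 9·1 + 10·3 + 7·0 + 12·1 = 55
  Plan G: 11·1 + 4·2 + 9·0 + 10·0 + 7·3 + 12·3 = 76
  Plan E: 11·3 + 4·0 + 9·2 + 10·1 + 7·1 + 12·0 = 68
Plan B has the highest total.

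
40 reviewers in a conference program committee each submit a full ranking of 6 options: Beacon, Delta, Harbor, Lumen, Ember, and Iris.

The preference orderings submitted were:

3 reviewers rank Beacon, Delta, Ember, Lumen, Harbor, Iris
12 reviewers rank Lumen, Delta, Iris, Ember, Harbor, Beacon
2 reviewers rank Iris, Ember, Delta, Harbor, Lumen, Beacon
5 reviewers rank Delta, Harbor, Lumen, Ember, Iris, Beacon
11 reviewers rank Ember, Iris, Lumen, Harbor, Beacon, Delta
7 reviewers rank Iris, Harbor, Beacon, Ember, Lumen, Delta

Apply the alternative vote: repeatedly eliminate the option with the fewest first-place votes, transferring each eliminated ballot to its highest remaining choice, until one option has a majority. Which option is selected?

Ember

Round 1: Lumen 12, Ember 11, Iris 9, Delta 5, Beacon 3, Harbor 0. Harbor has the fewest and is eliminated.
Round 2: Lumen 12, Ember 11, Iris 9, Delta 5, Beacon 3. Beacon has the fewest and is eliminated.
Round 3: Lumen 12, Ember 11, Iris 9, Delta 8. Delta has the fewest and is eliminated.
Round 4: Lumen 17, Ember 14, Iris 9. Iris has the fewest and is eliminated.
Round 5: Ember 23, Lumen 17. Ember has a majority.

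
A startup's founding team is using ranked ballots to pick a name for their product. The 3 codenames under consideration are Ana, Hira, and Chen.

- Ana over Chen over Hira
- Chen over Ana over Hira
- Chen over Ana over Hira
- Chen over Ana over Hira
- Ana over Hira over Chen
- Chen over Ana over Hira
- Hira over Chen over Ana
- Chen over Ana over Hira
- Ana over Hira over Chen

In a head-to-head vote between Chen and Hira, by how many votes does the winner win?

Ballots ranking Chen above Hira: 6.
Ballots ranking Hira above Chen: 3.
Chen wins 6–3, a margin of 3.

3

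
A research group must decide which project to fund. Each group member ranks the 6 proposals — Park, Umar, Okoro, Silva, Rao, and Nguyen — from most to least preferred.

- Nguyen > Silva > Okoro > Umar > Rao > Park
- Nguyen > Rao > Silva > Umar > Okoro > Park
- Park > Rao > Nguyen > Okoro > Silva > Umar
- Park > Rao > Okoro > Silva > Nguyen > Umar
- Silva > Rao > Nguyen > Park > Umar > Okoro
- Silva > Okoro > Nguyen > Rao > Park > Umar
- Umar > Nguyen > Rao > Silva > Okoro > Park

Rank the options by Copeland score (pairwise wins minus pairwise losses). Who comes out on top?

Pairwise results:
  Park vs Umar: Park wins 4–3.
  Park vs Okoro: Okoro wins 4–3.
  Park vs Silva: Silva wins 5–2.
  Park vs Rao: Rao wins 5–2.
  Park vs Nguyen: Nguyen wins 5–2.
  Umar vs Okoro: Okoro wins 4–3.
  Umar vs Silva: Silva wins 6–1.
  Umar vs Rao: Rao wins 5–2.
  Umar vs Nguyen: Nguyen wins 6–1.
  Okoro vs Silva: Silva wins 5–2.
  Okoro vs Rao: Rao wins 5–2.
  Okoro vs Nguyen: Nguyen wins 5–2.
  Silva vs Rao: Rao wins 4–3.
  Silva vs Nguyen: Nguyen wins 4–3.
  Rao vs Nguyen: Nguyen wins 4–3.
Copeland scores (wins − losses):
  Park: 1 − 4 = -3
  Umar: 0 − 5 = -5
  Okoro: 2 − 3 = -1
  Silva: 3 − 2 = 1
  Rao: 4 − 1 = 3
  Nguyen: 5 − 0 = 5
Nguyen has the best Copeland score.

Nguyen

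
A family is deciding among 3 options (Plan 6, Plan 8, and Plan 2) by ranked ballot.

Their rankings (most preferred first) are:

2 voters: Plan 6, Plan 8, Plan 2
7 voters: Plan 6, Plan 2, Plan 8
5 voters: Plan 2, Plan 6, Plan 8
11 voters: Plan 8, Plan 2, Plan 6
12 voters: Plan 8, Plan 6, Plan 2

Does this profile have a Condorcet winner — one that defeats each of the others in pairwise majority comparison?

Yes

Head-to-head results (37 voters total):
Plan 6 vs Plan 8: Plan 8 wins 23–14.
Plan 6 vs Plan 2: Plan 6 wins 21–16.
Plan 8 vs Plan 2: Plan 8 wins 25–12.
Plan 8 beats each rival — Plan 6 (23–14), Plan 2 (25–12) — so Plan 8 is the Condorcet winner.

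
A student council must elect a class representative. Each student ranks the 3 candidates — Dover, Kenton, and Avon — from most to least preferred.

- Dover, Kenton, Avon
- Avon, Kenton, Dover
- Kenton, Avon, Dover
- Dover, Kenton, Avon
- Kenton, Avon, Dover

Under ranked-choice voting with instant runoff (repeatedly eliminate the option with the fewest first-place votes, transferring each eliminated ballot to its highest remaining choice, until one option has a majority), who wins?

Kenton

Round 1: Dover 2, Kenton 2, Avon 1. Avon has the fewest and is eliminated.
Round 2: Kenton 3, Dover 2. Kenton has a majority.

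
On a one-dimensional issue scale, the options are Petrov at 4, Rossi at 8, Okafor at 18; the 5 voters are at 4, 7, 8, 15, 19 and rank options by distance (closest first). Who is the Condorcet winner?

With single-peaked preferences on a line, the Condorcet winner is the candidate closest to the median voter.
The median voter (position 8) is closest to Rossi at 8.
Check: Rossi vs Petrov — voters closer to Rossi: 4 of 5.

Rossi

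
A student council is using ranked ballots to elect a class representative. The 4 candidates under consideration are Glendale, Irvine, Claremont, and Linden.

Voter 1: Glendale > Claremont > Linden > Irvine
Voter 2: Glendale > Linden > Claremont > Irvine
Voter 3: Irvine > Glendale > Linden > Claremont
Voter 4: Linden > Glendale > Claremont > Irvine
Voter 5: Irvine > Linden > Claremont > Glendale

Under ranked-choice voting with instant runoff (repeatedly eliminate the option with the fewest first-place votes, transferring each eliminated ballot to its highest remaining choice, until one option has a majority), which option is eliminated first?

Claremont

Round 1: Glendale 2, Irvine 2, Linden 1, Claremont 0. Claremont has the fewest and is eliminated.
Round 2: Glendale 2, Irvine 2, Linden 1. Linden has the fewest and is eliminated.
Round 3: Glendale 3, Irvine 2. Glendale has a majority.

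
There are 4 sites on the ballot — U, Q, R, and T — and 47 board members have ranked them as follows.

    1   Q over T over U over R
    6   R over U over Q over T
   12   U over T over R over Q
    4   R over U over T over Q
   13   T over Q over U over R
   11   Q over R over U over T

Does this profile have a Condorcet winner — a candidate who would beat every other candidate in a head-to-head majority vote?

No

Head-to-head results (47 voters total):
U vs Q: Q wins 25–22.
U vs R: U wins 26–21.
U vs T: U wins 33–14.
Q vs R: Q wins 25–22.
Q vs T: T wins 29–18.
R vs T: T wins 26–21.
No candidate beats all others: U beats T beats Q beats U, a majority cycle.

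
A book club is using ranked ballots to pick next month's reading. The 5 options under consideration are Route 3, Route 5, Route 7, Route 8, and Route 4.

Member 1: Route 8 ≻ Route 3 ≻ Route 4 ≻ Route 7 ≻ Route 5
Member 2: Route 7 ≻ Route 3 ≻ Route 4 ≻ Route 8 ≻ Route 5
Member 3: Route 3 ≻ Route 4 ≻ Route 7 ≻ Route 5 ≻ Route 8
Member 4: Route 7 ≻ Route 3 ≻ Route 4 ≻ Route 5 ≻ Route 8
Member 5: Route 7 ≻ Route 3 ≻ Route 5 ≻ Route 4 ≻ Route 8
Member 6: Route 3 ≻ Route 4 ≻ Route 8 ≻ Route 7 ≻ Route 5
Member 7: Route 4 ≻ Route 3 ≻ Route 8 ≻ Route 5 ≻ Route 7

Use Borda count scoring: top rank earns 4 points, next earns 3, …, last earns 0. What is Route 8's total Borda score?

Borda scores:
  Route 3: 3 + 3 + 4 + 3 + 3 + 4 + 3 = 23
  Route 5: 0 + 0 + 1 + 1 + 2 + 0 + 1 = 5
  Route 7: 1 + 4 + 2 + 4 + 4 + 1 + 0 = 16
  Route 8: 4 + 1 + 0 + 0 + 0 + 2 + 2 = 9
  Route 4: 2 + 2 + 3 + 2 + 1 + 3 + 4 = 17

9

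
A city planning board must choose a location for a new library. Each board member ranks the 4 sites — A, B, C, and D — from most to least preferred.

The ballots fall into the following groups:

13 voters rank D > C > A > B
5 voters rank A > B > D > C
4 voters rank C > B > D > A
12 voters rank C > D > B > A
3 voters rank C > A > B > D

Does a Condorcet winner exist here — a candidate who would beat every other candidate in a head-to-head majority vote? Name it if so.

C

Head-to-head results (37 voters total):
A vs B: A wins 21–16.
A vs C: C wins 32–5.
A vs D: D wins 29–8.
B vs C: C wins 32–5.
B vs D: D wins 25–12.
C vs D: C wins 19–18.
C beats each rival — A (32–5), B (32–5), D (19–18) — so C is the Condorcet winner.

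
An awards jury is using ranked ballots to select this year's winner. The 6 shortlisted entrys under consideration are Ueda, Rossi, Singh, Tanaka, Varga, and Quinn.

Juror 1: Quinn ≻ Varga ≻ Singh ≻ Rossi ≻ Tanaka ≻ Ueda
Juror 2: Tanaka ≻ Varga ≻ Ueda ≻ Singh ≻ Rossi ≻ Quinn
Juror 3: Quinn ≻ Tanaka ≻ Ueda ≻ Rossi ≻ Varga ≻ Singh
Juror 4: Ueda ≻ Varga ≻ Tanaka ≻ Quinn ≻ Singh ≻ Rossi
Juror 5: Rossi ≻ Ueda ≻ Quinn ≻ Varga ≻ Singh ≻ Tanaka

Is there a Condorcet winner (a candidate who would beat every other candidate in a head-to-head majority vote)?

Head-to-head results (5 voters total):
Ueda vs Rossi: Ueda wins 3–2.
Ueda vs Singh: Ueda wins 4–1.
Ueda vs Tanaka: Tanaka wins 3–2.
Ueda vs Varga: Ueda wins 3–2.
Ueda vs Quinn: Ueda wins 3–2.
Rossi vs Singh: Singh wins 3–2.
Rossi vs Tanaka: Tanaka wins 3–2.
Rossi vs Varga: Varga wins 3–2.
Rossi vs Quinn: Quinn wins 3–2.
Singh vs Tanaka: Tanaka wins 3–2.
Singh vs Varga: Varga wins 5–0.
Singh vs Quinn: Quinn wins 4–1.
Tanaka vs Varga: Varga wins 3–2.
Tanaka vs Quinn: Quinn wins 3–2.
Varga vs Quinn: Quinn wins 3–2.
No candidate beats all others: Ueda beats Varga beats Tanaka beats Ueda, a majority cycle.

No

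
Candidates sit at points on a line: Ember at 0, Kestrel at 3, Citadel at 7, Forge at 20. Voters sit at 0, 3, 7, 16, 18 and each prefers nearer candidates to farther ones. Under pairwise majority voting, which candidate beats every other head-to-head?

With single-peaked preferences on a line, the Condorcet winner is the candidate closest to the median voter.
The median voter (position 7) is closest to Citadel at 7.
Check: Citadel vs Forge — voters closer to Citadel: 3 of 5.

Citadel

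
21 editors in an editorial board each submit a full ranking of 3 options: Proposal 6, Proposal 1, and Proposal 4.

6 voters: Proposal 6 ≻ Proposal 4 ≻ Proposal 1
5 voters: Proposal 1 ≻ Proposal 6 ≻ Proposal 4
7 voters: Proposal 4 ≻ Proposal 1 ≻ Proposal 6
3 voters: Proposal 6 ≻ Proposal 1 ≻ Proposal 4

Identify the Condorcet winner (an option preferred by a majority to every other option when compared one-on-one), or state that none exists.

None — there is no Condorcet winner

Head-to-head results (21 voters total):
Proposal 6 vs Proposal 1: Proposal 1 wins 12–9.
Proposal 6 vs Proposal 4: Proposal 6 wins 14–7.
Proposal 1 vs Proposal 4: Proposal 4 wins 13–8.
No candidate beats all others: Proposal 6 beats Proposal 4 beats Proposal 1 beats Proposal 6, a majority cycle.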